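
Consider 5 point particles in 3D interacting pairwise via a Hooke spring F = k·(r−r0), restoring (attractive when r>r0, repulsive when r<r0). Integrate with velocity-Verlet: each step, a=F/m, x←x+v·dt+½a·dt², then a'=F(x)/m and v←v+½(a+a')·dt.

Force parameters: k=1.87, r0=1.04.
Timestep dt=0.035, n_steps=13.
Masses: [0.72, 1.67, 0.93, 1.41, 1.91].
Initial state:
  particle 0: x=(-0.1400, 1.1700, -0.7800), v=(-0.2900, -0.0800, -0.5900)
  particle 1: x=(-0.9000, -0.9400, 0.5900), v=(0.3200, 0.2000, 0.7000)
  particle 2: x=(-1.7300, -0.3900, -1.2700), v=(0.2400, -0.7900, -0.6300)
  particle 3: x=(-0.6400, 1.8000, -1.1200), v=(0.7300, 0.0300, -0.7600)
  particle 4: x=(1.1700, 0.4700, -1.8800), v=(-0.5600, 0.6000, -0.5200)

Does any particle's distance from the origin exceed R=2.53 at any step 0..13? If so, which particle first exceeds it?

step 0: x0=(-0.1400, 1.1700, -0.7800) x1=(-0.9000, -0.9400, 0.5900) x2=(-1.7300, -0.3900, -1.2700) x3=(-0.6400, 1.8000, -1.1200) x4=(1.1700, 0.4700, -1.8800)
step 1: x0=(-0.1512, 1.1631, -0.8004) x1=(-0.8877, -0.9300, 0.6113) x2=(-1.7169, -0.4147, -1.2910) x3=(-0.6144, 1.7980, -1.1461) x4=(1.1474, 0.4907, -1.8964)
step 2: x0=(-0.1644, 1.1482, -0.8202) x1=(-0.8731, -0.9139, 0.6260) x2=(-1.6944, -0.4333, -1.3096) x3=(-0.5886, 1.7900, -1.1712) x4=(1.1190, 0.5107, -1.9091)
step 3: x0=(-0.1796, 1.1252, -0.8393) x1=(-0.8563, -0.8919, 0.6340) x2=(-1.6627, -0.4457, -1.3259) x3=(-0.5629, 1.7759, -1.1953) x4=(1.0850, 0.5299, -1.9181)
step 4: x0=(-0.1966, 1.0945, -0.8576) x1=(-0.8373, -0.8641, 0.6353) x2=(-1.6220, -0.4519, -1.3399) x3=(-0.5373, 1.7561, -1.2182) x4=(1.0454, 0.5482, -1.9236)
step 5: x0=(-0.2153, 1.0563, -0.8749) x1=(-0.8164, -0.8306, 0.6297) x2=(-1.5727, -0.4519, -1.3514) x3=(-0.5119, 1.7305, -1.2399) x4=(1.0008, 0.5655, -1.9255)
step 6: x0=(-0.2356, 1.0111, -0.8911) x1=(-0.7934, -0.7916, 0.6174) x2=(-1.5154, -0.4459, -1.3606) x3=(-0.4868, 1.6995, -1.2603) x4=(0.9511, 0.5818, -1.9240)
step 7: x0=(-0.2572, 0.9593, -0.9062) x1=(-0.7687, -0.7474, 0.5983) x2=(-1.4504, -0.4340, -1.3674) x3=(-0.4619, 1.6633, -1.2795) x4=(0.8969, 0.5971, -1.9191)
step 8: x0=(-0.2800, 0.9015, -0.9200) x1=(-0.7421, -0.6983, 0.5727) x2=(-1.3784, -0.4166, -1.3720) x3=(-0.4374, 1.6222, -1.2973) x4=(0.8385, 0.6111, -1.9110)
step 9: x0=(-0.3038, 0.8383, -0.9327) x1=(-0.7139, -0.6444, 0.5407) x2=(-1.3000, -0.3940, -1.3744) x3=(-0.4133, 1.5764, -1.3138) x4=(0.7762, 0.6240, -1.8999)
step 10: x0=(-0.3284, 0.7705, -0.9440) x1=(-0.6842, -0.5862, 0.5025) x2=(-1.2161, -0.3667, -1.3748) x3=(-0.3895, 1.5264, -1.3289) x4=(0.7104, 0.6357, -1.8858)
step 11: x0=(-0.3535, 0.6989, -0.9540) x1=(-0.6530, -0.5241, 0.4584) x2=(-1.1273, -0.3352, -1.3733) x3=(-0.3662, 1.4726, -1.3426) x4=(0.6415, 0.6461, -1.8690)
step 12: x0=(-0.3788, 0.6243, -0.9628) x1=(-0.6206, -0.4584, 0.4088) x2=(-1.0345, -0.2999, -1.3701) x3=(-0.3434, 1.4152, -1.3548) x4=(0.5699, 0.6554, -1.8498)
step 13: x0=(-0.4042, 0.5473, -0.9703) x1=(-0.5871, -0.3895, 0.3539) x2=(-0.9384, -0.2616, -1.3653) x3=(-0.3210, 1.3548, -1.3657) x4=(0.4962, 0.6634, -1.8282)

no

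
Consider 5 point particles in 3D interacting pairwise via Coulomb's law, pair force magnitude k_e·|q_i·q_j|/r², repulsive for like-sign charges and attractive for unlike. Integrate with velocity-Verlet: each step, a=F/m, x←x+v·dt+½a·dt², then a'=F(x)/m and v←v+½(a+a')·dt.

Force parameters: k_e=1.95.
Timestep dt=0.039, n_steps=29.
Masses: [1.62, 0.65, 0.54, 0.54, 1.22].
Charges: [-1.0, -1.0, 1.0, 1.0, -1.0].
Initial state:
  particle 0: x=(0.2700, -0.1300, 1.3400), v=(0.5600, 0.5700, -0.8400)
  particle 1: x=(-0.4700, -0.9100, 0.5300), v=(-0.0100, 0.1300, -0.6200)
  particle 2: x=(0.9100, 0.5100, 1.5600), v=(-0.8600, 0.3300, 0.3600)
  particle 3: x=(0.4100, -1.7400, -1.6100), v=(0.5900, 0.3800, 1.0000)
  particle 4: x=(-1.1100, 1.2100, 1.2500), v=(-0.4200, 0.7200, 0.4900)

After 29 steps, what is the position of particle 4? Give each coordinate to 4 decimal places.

step 0: x0=(0.2700, -0.1300, 1.3400) x1=(-0.4700, -0.9100, 0.5300) x2=(0.9100, 0.5100, 1.5600) x3=(0.4100, -1.7400, -1.6100) x4=(-1.1100, 1.2100, 1.2500)
step 1: x0=(0.2930, -0.1070, 1.3077) x1=(-0.4705, -0.9059, 0.5048) x2=(0.8734, 0.5206, 1.5731) x3=(0.4328, -1.7249, -1.5704) x4=(-1.1264, 1.2384, 1.2692)
step 2: x0=(0.3184, -0.0822, 1.2766) x1=(-0.4714, -0.9036, 0.4777) x2=(0.8307, 0.5264, 1.5838) x3=(0.4550, -1.7093, -1.5297) x4=(-1.1429, 1.2673, 1.2884)
step 3: x0=(0.3462, -0.0554, 1.2467) x1=(-0.4725, -0.9031, 0.4487) x2=(0.7816, 0.5266, 1.5913) x3=(0.4767, -1.6931, -1.4879) x4=(-1.1593, 1.2968, 1.3079)
step 4: x0=(0.3764, -0.0265, 1.2184) x1=(-0.4738, -0.9044, 0.4179) x2=(0.7263, 0.5207, 1.5947) x3=(0.4978, -1.6763, -1.4448) x4=(-1.1758, 1.3268, 1.3274)
step 5: x0=(0.4090, 0.0050, 1.1921) x1=(-0.4752, -0.9072, 0.3855) x2=(0.6646, 0.5077, 1.5928) x3=(0.5183, -1.6588, -1.4004) x4=(-1.1923, 1.3571, 1.3472)
step 6: x0=(0.4437, 0.0394, 1.1681) x1=(-0.4767, -0.9116, 0.3514) x2=(0.5969, 0.4863, 1.5838) x3=(0.5381, -1.6407, -1.3548) x4=(-1.2087, 1.3878, 1.3671)
step 7: x0=(0.4804, 0.0771, 1.1474) x1=(-0.4782, -0.9175, 0.3159) x2=(0.5241, 0.4552, 1.5652) x3=(0.5572, -1.6219, -1.3078) x4=(-1.2251, 1.4189, 1.3871)
step 8: x0=(0.5182, 0.1187, 1.1312) x1=(-0.4794, -0.9247, 0.2789) x2=(0.4482, 0.4127, 1.5333) x3=(0.5755, -1.6023, -1.2595) x4=(-1.2413, 1.4501, 1.4074)
step 9: x0=(0.5556, 0.1647, 1.1208) x1=(-0.4804, -0.9331, 0.2406) x2=(0.3735, 0.3576, 1.4836) x3=(0.5929, -1.5820, -1.2098) x4=(-1.2575, 1.4815, 1.4278)
step 10: x0=(0.5901, 0.2146, 1.1178) x1=(-0.4809, -0.9427, 0.2011) x2=(0.3081, 0.2910, 1.4114) x3=(0.6094, -1.5608, -1.1587) x4=(-1.2736, 1.5131, 1.4484)
step 11: x0=(0.6179, 0.2664, 1.1224) x1=(-0.4807, -0.9532, 0.1605) x2=(0.2626, 0.2187, 1.3161) x3=(0.6249, -1.5389, -1.1062) x4=(-1.2896, 1.5446, 1.4690)
step 12: x0=(0.6367, 0.3170, 1.1323) x1=(-0.4797, -0.9645, 0.1189) x2=(0.2443, 0.1504, 1.2045) x3=(0.6393, -1.5161, -1.0522) x4=(-1.3055, 1.5763, 1.4898)
step 13: x0=(0.6471, 0.3638, 1.1438) x1=(-0.4774, -0.9766, 0.0763) x2=(0.2508, 0.0934, 1.0875) x3=(0.6524, -1.4925, -0.9969) x4=(-1.3215, 1.6079, 1.5106)
step 14: x0=(0.6516, 0.4061, 1.1545) x1=(-0.4738, -0.9891, 0.0330) x2=(0.2748, 0.0495, 0.9729) x3=(0.6642, -1.4681, -0.9401) x4=(-1.3375, 1.6396, 1.5314)
step 15: x0=(0.6524, 0.4444, 1.1631) x1=(-0.4683, -1.0021, -0.0113) x2=(0.3095, 0.0172, 0.8639) x3=(0.6743, -1.4429, -0.8820) x4=(-1.3535, 1.6713, 1.5522)
step 16: x0=(0.6511, 0.4795, 1.1695) x1=(-0.4608, -1.0155, -0.0563) x2=(0.3500, -0.0057, 0.7614) x3=(0.6826, -1.4170, -0.8226) x4=(-1.3697, 1.7030, 1.5730)
step 17: x0=(0.6487, 0.5119, 1.1736) x1=(-0.4508, -1.0292, -0.1022) x2=(0.3932, -0.0210, 0.6653) x3=(0.6888, -1.3904, -0.7619) x4=(-1.3859, 1.7348, 1.5938)
step 18: x0=(0.6457, 0.5422, 1.1758) x1=(-0.4380, -1.0431, -0.1490) x2=(0.4374, -0.0303, 0.5752) x3=(0.6926, -1.3633, -0.7002) x4=(-1.4023, 1.7667, 1.6147)
step 19: x0=(0.6425, 0.5707, 1.1762) x1=(-0.4219, -1.0572, -0.1967) x2=(0.4814, -0.0346, 0.4905) x3=(0.6937, -1.3357, -0.6374) x4=(-1.4188, 1.7987, 1.6355)
step 20: x0=(0.6394, 0.5976, 1.1749) x1=(-0.4023, -1.0716, -0.2452) x2=(0.5244, -0.0345, 0.4110) x3=(0.6915, -1.3079, -0.5739) x4=(-1.4355, 1.8308, 1.6563)
step 21: x0=(0.6365, 0.6233, 1.1722) x1=(-0.3785, -1.0862, -0.2945) x2=(0.5660, -0.0304, 0.3362) x3=(0.6856, -1.2801, -0.5097) x4=(-1.4523, 1.8629, 1.6771)
step 22: x0=(0.6338, 0.6478, 1.1681) x1=(-0.3502, -1.1009, -0.3444) x2=(0.6060, -0.0226, 0.2659) x3=(0.6754, -1.2527, -0.4454) x4=(-1.4693, 1.8952, 1.6979)
step 23: x0=(0.6315, 0.6713, 1.1628) x1=(-0.3169, -1.1157, -0.3946) x2=(0.6442, -0.0110, 0.1998) x3=(0.6602, -1.2260, -0.3812) x4=(-1.4864, 1.9275, 1.7187)
step 24: x0=(0.6295, 0.6938, 1.1563) x1=(-0.2778, -1.1305, -0.4445) x2=(0.6807, 0.0043, 0.1376) x3=(0.6392, -1.2005, -0.3176) x4=(-1.5037, 1.9599, 1.7395)
step 25: x0=(0.6279, 0.7155, 1.1488) x1=(-0.2327, -1.1451, -0.4937) x2=(0.7155, 0.0235, 0.0791) x3=(0.6117, -1.1766, -0.2554) x4=(-1.5211, 1.9924, 1.7603)
step 26: x0=(0.6267, 0.7363, 1.1402) x1=(-0.1809, -1.1593, -0.5413) x2=(0.7489, 0.0467, 0.0237) x3=(0.5769, -1.1548, -0.1953) x4=(-1.5387, 2.0250, 1.7812)
step 27: x0=(0.6259, 0.7564, 1.1306) x1=(-0.1222, -1.1729, -0.5860) x2=(0.7809, 0.0737, -0.0287) x3=(0.5342, -1.1356, -0.1384) x4=(-1.5564, 2.0576, 1.8020)
step 28: x0=(0.6255, 0.7757, 1.1201) x1=(-0.0568, -1.1855, -0.6267) x2=(0.8119, 0.1044, -0.0788) x3=(0.4836, -1.1191, -0.0860) x4=(-1.5743, 2.0904, 1.8228)
step 29: x0=(0.6255, 0.7943, 1.1086) x1=(0.0149, -1.1967, -0.6619) x2=(0.8421, 0.1384, -0.1269) x3=(0.4255, -1.1056, -0.0395) x4=(-1.5924, 2.1232, 1.8437)

(-1.5924, 2.1232, 1.8437)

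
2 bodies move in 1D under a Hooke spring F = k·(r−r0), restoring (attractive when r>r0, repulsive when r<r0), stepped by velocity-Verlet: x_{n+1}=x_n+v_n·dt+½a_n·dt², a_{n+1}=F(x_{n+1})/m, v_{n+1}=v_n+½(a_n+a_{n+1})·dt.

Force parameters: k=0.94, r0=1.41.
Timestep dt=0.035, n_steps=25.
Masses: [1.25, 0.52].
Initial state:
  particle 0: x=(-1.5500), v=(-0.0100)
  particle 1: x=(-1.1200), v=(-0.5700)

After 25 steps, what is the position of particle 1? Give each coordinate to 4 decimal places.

step 0: x0=(-1.5500) x1=(-1.1200)
step 1: x0=(-1.5508) x1=(-1.1389)
step 2: x0=(-1.5525) x1=(-1.1555)
step 3: x0=(-1.5552) x1=(-1.1699)
step 4: x0=(-1.5588) x1=(-1.1821)
step 5: x0=(-1.5633) x1=(-1.1919)
step 6: x0=(-1.5688) x1=(-1.1995)
step 7: x0=(-1.5753) x1=(-1.2047)
step 8: x0=(-1.5827) x1=(-1.2077)
step 9: x0=(-1.5911) x1=(-1.2083)
step 10: x0=(-1.6004) x1=(-1.2067)
step 11: x0=(-1.6107) x1=(-1.2028)
step 12: x0=(-1.6219) x1=(-1.1968)
step 13: x0=(-1.6339) x1=(-1.1885)
step 14: x0=(-1.6469) x1=(-1.1781)
step 15: x0=(-1.6608) x1=(-1.1656)
step 16: x0=(-1.6755) x1=(-1.1511)
step 17: x0=(-1.6910) x1=(-1.1346)
step 18: x0=(-1.7073) x1=(-1.1162)
step 19: x0=(-1.7243) x1=(-1.0961)
step 20: x0=(-1.7421) x1=(-1.0741)
step 21: x0=(-1.7605) x1=(-1.0506)
step 22: x0=(-1.7796) x1=(-1.0255)
step 23: x0=(-1.7993) x1=(-0.9989)
step 24: x0=(-1.8196) x1=(-0.9710)
step 25: x0=(-1.8403) x1=(-0.9419)

(-0.9419)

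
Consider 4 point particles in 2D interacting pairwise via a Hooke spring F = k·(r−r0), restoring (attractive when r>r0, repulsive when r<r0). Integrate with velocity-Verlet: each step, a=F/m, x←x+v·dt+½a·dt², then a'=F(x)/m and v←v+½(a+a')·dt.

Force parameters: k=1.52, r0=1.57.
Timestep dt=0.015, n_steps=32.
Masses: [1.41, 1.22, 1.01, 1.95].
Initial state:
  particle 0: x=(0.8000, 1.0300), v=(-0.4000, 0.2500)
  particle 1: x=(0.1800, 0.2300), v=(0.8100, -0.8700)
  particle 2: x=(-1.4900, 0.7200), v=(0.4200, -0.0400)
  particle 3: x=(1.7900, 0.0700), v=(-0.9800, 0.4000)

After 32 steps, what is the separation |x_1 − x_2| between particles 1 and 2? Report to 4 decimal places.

step 0: x0=(0.8000, 1.0300) x1=(0.1800, 0.2300) x2=(-1.4900, 0.7200) x3=(1.7900, 0.0700)
step 1: x0=(0.7939, 1.0338) x1=(0.1921, 0.2169) x2=(-1.4833, 0.7194) x3=(1.7752, 0.0760)
step 2: x0=(0.7877, 1.0377) x1=(0.2040, 0.2037) x2=(-1.4756, 0.7186) x3=(1.7600, 0.0821)
step 3: x0=(0.7814, 1.0418) x1=(0.2158, 0.1903) x2=(-1.4671, 0.7178) x3=(1.7446, 0.0882)
step 4: x0=(0.7750, 1.0459) x1=(0.2275, 0.1769) x2=(-1.4577, 0.7168) x3=(1.7290, 0.0943)
step 5: x0=(0.7684, 1.0502) x1=(0.2390, 0.1634) x2=(-1.4475, 0.7158) x3=(1.7131, 0.1004)
step 6: x0=(0.7616, 1.0547) x1=(0.2504, 0.1497) x2=(-1.4365, 0.7146) x3=(1.6969, 0.1066)
step 7: x0=(0.7548, 1.0592) x1=(0.2616, 0.1359) x2=(-1.4246, 0.7134) x3=(1.6806, 0.1128)
step 8: x0=(0.7478, 1.0639) x1=(0.2726, 0.1220) x2=(-1.4119, 0.7121) x3=(1.6640, 0.1190)
step 9: x0=(0.7407, 1.0687) x1=(0.2834, 0.1081) x2=(-1.3984, 0.7107) x3=(1.6472, 0.1252)
step 10: x0=(0.7334, 1.0737) x1=(0.2941, 0.0940) x2=(-1.3841, 0.7092) x3=(1.6302, 0.1315)
step 11: x0=(0.7260, 1.0787) x1=(0.3046, 0.0798) x2=(-1.3691, 0.7076) x3=(1.6130, 0.1378)
step 12: x0=(0.7185, 1.0839) x1=(0.3149, 0.0654) x2=(-1.3533, 0.7059) x3=(1.5957, 0.1441)
step 13: x0=(0.7108, 1.0893) x1=(0.3250, 0.0510) x2=(-1.3368, 0.7042) x3=(1.5782, 0.1504)
step 14: x0=(0.7030, 1.0948) x1=(0.3350, 0.0365) x2=(-1.3196, 0.7023) x3=(1.5605, 0.1567)
step 15: x0=(0.6951, 1.1004) x1=(0.3447, 0.0219) x2=(-1.3018, 0.7004) x3=(1.5427, 0.1630)
step 16: x0=(0.6871, 1.1061) x1=(0.3543, 0.0071) x2=(-1.2832, 0.6984) x3=(1.5248, 0.1693)
step 17: x0=(0.6789, 1.1120) x1=(0.3636, -0.0077) x2=(-1.2640, 0.6963) x3=(1.5067, 0.1757)
step 18: x0=(0.6706, 1.1180) x1=(0.3728, -0.0227) x2=(-1.2442, 0.6942) x3=(1.4885, 0.1820)
step 19: x0=(0.6622, 1.1242) x1=(0.3817, -0.0377) x2=(-1.2238, 0.6920) x3=(1.4703, 0.1884)
step 20: x0=(0.6536, 1.1304) x1=(0.3905, -0.0529) x2=(-1.2029, 0.6897) x3=(1.4520, 0.1948)
step 21: x0=(0.6450, 1.1368) x1=(0.3990, -0.0681) x2=(-1.1814, 0.6873) x3=(1.4335, 0.2012)
step 22: x0=(0.6362, 1.1434) x1=(0.4074, -0.0835) x2=(-1.1593, 0.6849) x3=(1.4151, 0.2076)
step 23: x0=(0.6273, 1.1500) x1=(0.4156, -0.0990) x2=(-1.1368, 0.6824) x3=(1.3965, 0.2140)
step 24: x0=(0.6184, 1.1568) x1=(0.4235, -0.1146) x2=(-1.1138, 0.6798) x3=(1.3780, 0.2204)
step 25: x0=(0.6093, 1.1637) x1=(0.4313, -0.1303) x2=(-1.0904, 0.6771) x3=(1.3594, 0.2268)
step 26: x0=(0.6001, 1.1707) x1=(0.4388, -0.1461) x2=(-1.0665, 0.6745) x3=(1.3407, 0.2333)
step 27: x0=(0.5909, 1.1779) x1=(0.4462, -0.1620) x2=(-1.0423, 0.6717) x3=(1.3221, 0.2397)
step 28: x0=(0.5815, 1.1851) x1=(0.4533, -0.1780) x2=(-1.0177, 0.6689) x3=(1.3034, 0.2462)
step 29: x0=(0.5721, 1.1925) x1=(0.4603, -0.1942) x2=(-0.9927, 0.6660) x3=(1.2848, 0.2527)
step 30: x0=(0.5626, 1.2000) x1=(0.4671, -0.2105) x2=(-0.9675, 0.6631) x3=(1.2662, 0.2592)
step 31: x0=(0.5531, 1.2076) x1=(0.4737, -0.2268) x2=(-0.9419, 0.6601) x3=(1.2475, 0.2658)
step 32: x0=(0.5435, 1.2153) x1=(0.4801, -0.2434) x2=(-0.9162, 0.6570) x3=(1.2289, 0.2724)

1.6614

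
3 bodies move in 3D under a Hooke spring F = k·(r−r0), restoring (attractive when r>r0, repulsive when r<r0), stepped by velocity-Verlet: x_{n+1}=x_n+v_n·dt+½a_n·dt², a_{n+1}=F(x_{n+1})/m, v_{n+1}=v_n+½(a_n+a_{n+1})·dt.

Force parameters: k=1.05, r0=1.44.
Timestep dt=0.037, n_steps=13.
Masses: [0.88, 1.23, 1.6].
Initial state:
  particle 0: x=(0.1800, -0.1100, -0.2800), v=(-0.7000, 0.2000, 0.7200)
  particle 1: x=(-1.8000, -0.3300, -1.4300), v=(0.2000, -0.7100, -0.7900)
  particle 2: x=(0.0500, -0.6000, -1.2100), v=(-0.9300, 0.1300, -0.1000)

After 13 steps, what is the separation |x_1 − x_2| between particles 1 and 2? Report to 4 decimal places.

1.2909

step 0: x0=(0.1800, -0.1100, -0.2800) x1=(-1.8000, -0.3300, -1.4300) x2=(0.0500, -0.6000, -1.2100)
step 1: x0=(0.1535, -0.1025, -0.2534) x1=(-1.7919, -0.3563, -1.4589) x2=(0.0154, -0.5952, -1.2139)
step 2: x0=(0.1259, -0.0949, -0.2271) x1=(-1.7825, -0.3825, -1.4873) x2=(-0.0196, -0.5906, -1.2181)
step 3: x0=(0.0973, -0.0873, -0.2011) x1=(-1.7719, -0.4086, -1.5151) x2=(-0.0550, -0.5860, -1.2226)
step 4: x0=(0.0675, -0.0797, -0.1754) x1=(-1.7601, -0.4346, -1.5422) x2=(-0.0907, -0.5815, -1.2274)
step 5: x0=(0.0367, -0.0720, -0.1502) x1=(-1.7471, -0.4605, -1.5686) x2=(-0.1266, -0.5771, -1.2324)
step 6: x0=(0.0048, -0.0645, -0.1256) x1=(-1.7332, -0.4863, -1.5944) x2=(-0.1628, -0.5728, -1.2377)
step 7: x0=(-0.0281, -0.0571, -0.1015) x1=(-1.7182, -0.5118, -1.6195) x2=(-0.1991, -0.5685, -1.2431)
step 8: x0=(-0.0620, -0.0498, -0.0781) x1=(-1.7024, -0.5372, -1.6438) x2=(-0.2356, -0.5643, -1.2488)
step 9: x0=(-0.0969, -0.0428, -0.0555) x1=(-1.6858, -0.5624, -1.6675) x2=(-0.2722, -0.5602, -1.2546)
step 10: x0=(-0.1328, -0.0360, -0.0337) x1=(-1.6684, -0.5873, -1.6904) x2=(-0.3088, -0.5561, -1.2605)
step 11: x0=(-0.1696, -0.0295, -0.0128) x1=(-1.6504, -0.6120, -1.7126) x2=(-0.3454, -0.5520, -1.2664)
step 12: x0=(-0.2073, -0.0233, 0.0072) x1=(-1.6317, -0.6364, -1.7341) x2=(-0.3819, -0.5479, -1.2724)
step 13: x0=(-0.2459, -0.0174, 0.0262) x1=(-1.6126, -0.6606, -1.7548) x2=(-0.4184, -0.5439, -1.2785)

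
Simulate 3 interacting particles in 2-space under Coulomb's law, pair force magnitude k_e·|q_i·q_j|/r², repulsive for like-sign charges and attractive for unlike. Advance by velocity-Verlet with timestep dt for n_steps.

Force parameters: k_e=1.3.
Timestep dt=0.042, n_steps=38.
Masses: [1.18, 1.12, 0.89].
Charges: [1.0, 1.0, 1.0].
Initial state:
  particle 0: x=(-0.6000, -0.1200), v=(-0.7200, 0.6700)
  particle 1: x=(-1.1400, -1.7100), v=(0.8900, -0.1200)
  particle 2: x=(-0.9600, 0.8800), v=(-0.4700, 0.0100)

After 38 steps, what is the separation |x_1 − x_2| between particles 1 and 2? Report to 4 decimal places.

step 0: x0=(-0.6000, -0.1200) x1=(-1.1400, -1.7100) x2=(-0.9600, 0.8800)
step 1: x0=(-0.6298, -0.0923) x1=(-1.1027, -1.7155) x2=(-0.9801, 0.8817)
step 2: x0=(-0.6589, -0.0657) x1=(-1.0657, -1.7221) x2=(-1.0010, 0.8860)
step 3: x0=(-0.6871, -0.0403) x1=(-1.0288, -1.7296) x2=(-1.0228, 0.8931)
step 4: x0=(-0.7145, -0.0160) x1=(-0.9921, -1.7381) x2=(-1.0454, 0.9030)
step 5: x0=(-0.7412, 0.0069) x1=(-0.9555, -1.7475) x2=(-1.0690, 0.9158)
step 6: x0=(-0.7670, 0.0285) x1=(-0.9189, -1.7579) x2=(-1.0935, 0.9316)
step 7: x0=(-0.7921, 0.0488) x1=(-0.8824, -1.7692) x2=(-1.1190, 0.9504)
step 8: x0=(-0.8165, 0.0676) x1=(-0.8459, -1.7814) x2=(-1.1454, 0.9721)
step 9: x0=(-0.8401, 0.0851) x1=(-0.8094, -1.7944) x2=(-1.1729, 0.9968)
step 10: x0=(-0.8630, 0.1011) x1=(-0.7728, -1.8083) x2=(-1.2013, 1.0244)
step 11: x0=(-0.8853, 0.1158) x1=(-0.7362, -1.8230) x2=(-1.2307, 1.0548)
step 12: x0=(-0.9069, 0.1292) x1=(-0.6994, -1.8385) x2=(-1.2611, 1.0879)
step 13: x0=(-0.9279, 0.1413) x1=(-0.6626, -1.8547) x2=(-1.2923, 1.1236)
step 14: x0=(-0.9484, 0.1523) x1=(-0.6257, -1.8716) x2=(-1.3244, 1.1618)
step 15: x0=(-0.9684, 0.1621) x1=(-0.5886, -1.8892) x2=(-1.3574, 1.2023)
step 16: x0=(-0.9878, 0.1709) x1=(-0.5514, -1.9075) x2=(-1.3911, 1.2450)
step 17: x0=(-1.0069, 0.1787) x1=(-0.5141, -1.9264) x2=(-1.4256, 1.2898)
step 18: x0=(-1.0256, 0.1857) x1=(-0.4766, -1.9459) x2=(-1.4609, 1.3366)
step 19: x0=(-1.0439, 0.1918) x1=(-0.4390, -1.9660) x2=(-1.4967, 1.3851)
step 20: x0=(-1.0619, 0.1972) x1=(-0.4012, -1.9866) x2=(-1.5332, 1.4353)
step 21: x0=(-1.0796, 0.2019) x1=(-0.3632, -2.0078) x2=(-1.5703, 1.4870)
step 22: x0=(-1.0971, 0.2060) x1=(-0.3251, -2.0295) x2=(-1.6079, 1.5403)
step 23: x0=(-1.1143, 0.2096) x1=(-0.2868, -2.0516) x2=(-1.6461, 1.5948)
step 24: x0=(-1.1313, 0.2126) x1=(-0.2483, -2.0742) x2=(-1.6847, 1.6506)
step 25: x0=(-1.1482, 0.2152) x1=(-0.2097, -2.0973) x2=(-1.7238, 1.7076)
step 26: x0=(-1.1649, 0.2173) x1=(-0.1709, -2.1207) x2=(-1.7633, 1.7657)
step 27: x0=(-1.1814, 0.2191) x1=(-0.1319, -2.1446) x2=(-1.8031, 1.8247)
step 28: x0=(-1.1979, 0.2205) x1=(-0.0928, -2.1688) x2=(-1.8434, 1.8847)
step 29: x0=(-1.2142, 0.2216) x1=(-0.0535, -2.1934) x2=(-1.8840, 1.9456)
step 30: x0=(-1.2305, 0.2225) x1=(-0.0140, -2.2184) x2=(-1.9249, 2.0073)
step 31: x0=(-1.2466, 0.2230) x1=(0.0256, -2.2437) x2=(-1.9661, 2.0698)
step 32: x0=(-1.2628, 0.2234) x1=(0.0654, -2.2693) x2=(-2.0076, 2.1330)
step 33: x0=(-1.2788, 0.2235) x1=(0.1054, -2.2952) x2=(-2.0494, 2.1968)
step 34: x0=(-1.2948, 0.2234) x1=(0.1455, -2.3214) x2=(-2.0914, 2.2613)
step 35: x0=(-1.3108, 0.2231) x1=(0.1857, -2.3479) x2=(-2.1337, 2.3263)
step 36: x0=(-1.3268, 0.2227) x1=(0.2261, -2.3746) x2=(-2.1762, 2.3920)
step 37: x0=(-1.3427, 0.2221) x1=(0.2667, -2.4016) x2=(-2.2189, 2.4581)
step 38: x0=(-1.3586, 0.2214) x1=(0.3074, -2.4289) x2=(-2.2618, 2.5247)

5.5802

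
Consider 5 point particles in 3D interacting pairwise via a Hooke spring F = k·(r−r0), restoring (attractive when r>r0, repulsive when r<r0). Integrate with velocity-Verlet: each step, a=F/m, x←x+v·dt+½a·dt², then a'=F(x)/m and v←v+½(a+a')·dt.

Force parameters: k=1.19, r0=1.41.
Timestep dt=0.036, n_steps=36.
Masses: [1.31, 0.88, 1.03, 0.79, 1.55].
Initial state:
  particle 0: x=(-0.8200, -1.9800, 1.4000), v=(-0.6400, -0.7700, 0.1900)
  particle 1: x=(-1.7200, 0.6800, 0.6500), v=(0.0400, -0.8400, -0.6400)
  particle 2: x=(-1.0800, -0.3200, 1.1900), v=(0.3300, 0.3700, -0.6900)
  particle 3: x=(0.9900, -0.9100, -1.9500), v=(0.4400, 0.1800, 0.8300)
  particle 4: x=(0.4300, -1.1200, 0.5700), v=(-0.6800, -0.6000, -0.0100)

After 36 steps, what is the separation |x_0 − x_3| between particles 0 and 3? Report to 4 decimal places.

step 0: x0=(-0.8200, -1.9800, 1.4000) x1=(-1.7200, 0.6800, 0.6500) x2=(-1.0800, -0.3200, 1.1900) x3=(0.9900, -0.9100, -1.9500) x4=(0.4300, -1.1200, 0.5700)
step 1: x0=(-0.8425, -2.0063, 1.4052) x1=(-1.7157, 0.6469, 0.6257) x2=(-1.0668, -0.3074, 1.1636) x3=(1.0015, -0.9029, -1.9133) x4=(0.4048, -1.1411, 0.5692)
step 2: x0=(-0.8639, -2.0295, 1.4072) x1=(-1.7058, 0.6084, 0.5991) x2=(-1.0511, -0.2962, 1.1344) x3=(1.0041, -0.8947, -1.8633) x4=(0.3783, -1.1612, 0.5677)
step 3: x0=(-0.8842, -2.0497, 1.4061) x1=(-1.6905, 0.5644, 0.5703) x2=(-1.0328, -0.2865, 1.1023) x3=(0.9980, -0.8856, -1.8004) x4=(0.3506, -1.1803, 0.5653)
step 4: x0=(-0.9034, -2.0668, 1.4017) x1=(-1.6700, 0.5154, 0.5394) x2=(-1.0121, -0.2784, 1.0678) x3=(0.9832, -0.8756, -1.7251) x4=(0.3217, -1.1985, 0.5622)
step 5: x0=(-0.9213, -2.0809, 1.3942) x1=(-1.6446, 0.4614, 0.5066) x2=(-0.9890, -0.2720, 1.0308) x3=(0.9601, -0.8650, -1.6381) x4=(0.2917, -1.2157, 0.5584)
step 6: x0=(-0.9381, -2.0919, 1.3837) x1=(-1.6145, 0.4029, 0.4721) x2=(-0.9636, -0.2672, 0.9918) x3=(0.9288, -0.8539, -1.5401) x4=(0.2607, -1.2321, 0.5539)
step 7: x0=(-0.9536, -2.0999, 1.3703) x1=(-1.5801, 0.3401, 0.4361) x2=(-0.9361, -0.2640, 0.9510) x3=(0.8897, -0.8424, -1.4320) x4=(0.2288, -1.2476, 0.5488)
step 8: x0=(-0.9680, -2.1049, 1.3541) x1=(-1.5418, 0.2733, 0.3986) x2=(-0.9066, -0.2626, 0.9087) x3=(0.8434, -0.8308, -1.3147) x4=(0.1961, -1.2624, 0.5432)
step 9: x0=(-0.9812, -2.1071, 1.3352) x1=(-1.5001, 0.2028, 0.3600) x2=(-0.8752, -0.2627, 0.8651) x3=(0.7902, -0.8191, -1.1892) x4=(0.1626, -1.2765, 0.5371)
step 10: x0=(-0.9932, -2.1064, 1.3139) x1=(-1.4553, 0.1291, 0.3204) x2=(-0.8421, -0.2644, 0.8206) x3=(0.7309, -0.8076, -1.0564) x4=(0.1284, -1.2899, 0.5306)
step 11: x0=(-1.0042, -2.1031, 1.2902) x1=(-1.4081, 0.0524, 0.2800) x2=(-0.8074, -0.2676, 0.7754) x3=(0.6660, -0.7963, -0.9175) x4=(0.0937, -1.3029, 0.5238)
step 12: x0=(-1.0141, -2.0972, 1.2643) x1=(-1.3588, -0.0268, 0.2390) x2=(-0.7714, -0.2721, 0.7301) x3=(0.5963, -0.7854, -0.7736) x4=(0.0585, -1.3155, 0.5168)
step 13: x0=(-1.0230, -2.0889, 1.2365) x1=(-1.3080, -0.1083, 0.1974) x2=(-0.7342, -0.2778, 0.6847) x3=(0.5225, -0.7749, -0.6257) x4=(0.0229, -1.3278, 0.5098)
step 14: x0=(-1.0310, -2.0784, 1.2070) x1=(-1.2563, -0.1918, 0.1554) x2=(-0.6960, -0.2845, 0.6397) x3=(0.4455, -0.7650, -0.4750) x4=(-0.0130, -1.3400, 0.5027)
step 15: x0=(-1.0381, -2.0658, 1.1759) x1=(-1.2041, -0.2769, 0.1132) x2=(-0.6570, -0.2919, 0.5953) x3=(0.3661, -0.7557, -0.3224) x4=(-0.0491, -1.3522, 0.4957)
step 16: x0=(-1.0446, -2.0514, 1.1435) x1=(-1.1520, -0.3633, 0.0707) x2=(-0.6175, -0.2999, 0.5519) x3=(0.2852, -0.7469, -0.1688) x4=(-0.0854, -1.3645, 0.4888)
step 17: x0=(-1.0504, -2.0353, 1.1101) x1=(-1.1004, -0.4510, 0.0281) x2=(-0.5778, -0.3080, 0.5095) x3=(0.2036, -0.7386, -0.0150) x4=(-0.1218, -1.3773, 0.4822)
step 18: x0=(-1.0556, -2.0177, 1.0757) x1=(-1.0498, -0.5395, -0.0149) x2=(-0.5380, -0.3160, 0.4683) x3=(0.1224, -0.7307, 0.1385) x4=(-0.1583, -1.3905, 0.4759)
step 19: x0=(-1.0605, -1.9989, 1.0406) x1=(-1.0005, -0.6289, -0.0583) x2=(-0.4986, -0.3235, 0.4283) x3=(0.0422, -0.7232, 0.2917) x4=(-0.1947, -1.4046, 0.4697)
step 20: x0=(-1.0650, -1.9790, 1.0050) x1=(-0.9526, -0.7190, -0.1023) x2=(-0.4597, -0.3303, 0.3893) x3=(-0.0364, -0.7159, 0.4449) x4=(-0.2310, -1.4195, 0.4637)
step 21: x0=(-1.0694, -1.9584, 0.9690) x1=(-0.9063, -0.8097, -0.1472) x2=(-0.4214, -0.3359, 0.3510) x3=(-0.1133, -0.7089, 0.5987) x4=(-0.2670, -1.4353, 0.4577)
step 22: x0=(-1.0737, -1.9371, 0.9328) x1=(-0.8612, -0.9009, -0.1932) x2=(-0.3837, -0.3403, 0.3128) x3=(-0.1887, -0.7021, 0.7540) x4=(-0.3027, -1.4522, 0.4517)
step 23: x0=(-1.0781, -1.9153, 0.8965) x1=(-0.8174, -0.9926, -0.2403) x2=(-0.3463, -0.3436, 0.2743) x3=(-0.2634, -0.6952, 0.9113) x4=(-0.3380, -1.4698, 0.4455)
step 24: x0=(-1.0825, -1.8932, 0.8602) x1=(-0.7744, -1.0845, -0.2884) x2=(-0.3089, -0.3461, 0.2355) x3=(-0.3378, -0.6883, 1.0704) x4=(-0.3727, -1.4882, 0.4393)
step 25: x0=(-1.0872, -1.8710, 0.8240) x1=(-0.7320, -1.1765, -0.3373) x2=(-0.2714, -0.3481, 0.1964) x3=(-0.4122, -0.6811, 1.2308) x4=(-0.4069, -1.5072, 0.4330)
step 26: x0=(-1.0922, -1.8485, 0.7880) x1=(-0.6901, -1.2685, -0.3869) x2=(-0.2339, -0.3498, 0.1573) x3=(-0.4869, -0.6740, 1.3916) x4=(-0.4405, -1.5265, 0.4267)
step 27: x0=(-1.0975, -1.8260, 0.7521) x1=(-0.6486, -1.3603, -0.4368) x2=(-0.1965, -0.3514, 0.1183) x3=(-0.5618, -0.6671, 1.5519) x4=(-0.4735, -1.5459, 0.4207)
step 28: x0=(-1.1031, -1.8032, 0.7165) x1=(-0.6072, -1.4517, -0.4867) x2=(-0.1593, -0.3531, 0.0798) x3=(-0.6367, -0.6608, 1.7106) x4=(-0.5059, -1.5654, 0.4148)
step 29: x0=(-1.1092, -1.7801, 0.6812) x1=(-0.5660, -1.5425, -0.5360) x2=(-0.1225, -0.3552, 0.0419) x3=(-0.7115, -0.6555, 1.8665) x4=(-0.5377, -1.5847, 0.4094)
step 30: x0=(-1.1156, -1.7568, 0.6465) x1=(-0.5249, -1.6327, -0.5844) x2=(-0.0863, -0.3578, 0.0050) x3=(-0.7859, -0.6514, 2.0184) x4=(-0.5689, -1.6036, 0.4044)
step 31: x0=(-1.1226, -1.7330, 0.6123) x1=(-0.4839, -1.7219, -0.6312) x2=(-0.0507, -0.3611, -0.0306) x3=(-0.8596, -0.6491, 2.1650) x4=(-0.5995, -1.6222, 0.3999)
step 32: x0=(-1.1301, -1.7086, 0.5788) x1=(-0.4431, -1.8099, -0.6760) x2=(-0.0162, -0.3652, -0.0648) x3=(-0.9323, -0.6487, 2.3052) x4=(-0.6294, -1.6402, 0.3960)
step 33: x0=(-1.1381, -1.6837, 0.5460) x1=(-0.4027, -1.8966, -0.7182) x2=(0.0173, -0.3705, -0.0972) x3=(-1.0035, -0.6507, 2.4377) x4=(-0.6587, -1.6576, 0.3927)
step 34: x0=(-1.1467, -1.6580, 0.5141) x1=(-0.3627, -1.9815, -0.7573) x2=(0.0493, -0.3770, -0.1277) x3=(-1.0729, -0.6554, 2.5613) x4=(-0.6872, -1.6745, 0.3902)
step 35: x0=(-1.1559, -1.6314, 0.4831) x1=(-0.3233, -2.0645, -0.7927) x2=(0.0798, -0.3848, -0.1559) x3=(-1.1401, -0.6629, 2.6749) x4=(-0.7150, -1.6907, 0.3884)
step 36: x0=(-1.1658, -1.6040, 0.4531) x1=(-0.2848, -2.1453, -0.8239) x2=(0.1086, -0.3942, -0.1817) x3=(-1.2046, -0.6736, 2.7774) x4=(-0.7419, -1.7065, 0.3875)

2.5040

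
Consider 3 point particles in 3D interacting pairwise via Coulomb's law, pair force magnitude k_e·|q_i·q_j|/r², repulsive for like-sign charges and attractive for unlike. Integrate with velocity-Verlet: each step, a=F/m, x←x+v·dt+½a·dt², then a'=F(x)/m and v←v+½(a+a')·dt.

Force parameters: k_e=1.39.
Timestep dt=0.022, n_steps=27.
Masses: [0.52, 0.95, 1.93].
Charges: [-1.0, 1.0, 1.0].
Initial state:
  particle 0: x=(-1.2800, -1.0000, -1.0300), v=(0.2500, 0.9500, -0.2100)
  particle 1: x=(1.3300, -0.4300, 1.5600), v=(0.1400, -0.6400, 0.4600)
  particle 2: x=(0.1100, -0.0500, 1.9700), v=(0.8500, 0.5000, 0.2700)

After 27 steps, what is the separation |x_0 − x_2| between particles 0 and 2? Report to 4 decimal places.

step 0: x0=(-1.2800, -1.0000, -1.0300) x1=(1.3300, -0.4300, 1.5600) x2=(0.1100, -0.0500, 1.9700)
step 1: x0=(-1.2744, -0.9791, -1.0345) x1=(1.3332, -0.4441, 1.5700) x2=(0.1286, -0.0390, 1.9760)
step 2: x0=(-1.2688, -0.9581, -1.0389) x1=(1.3368, -0.4584, 1.5799) x2=(0.1470, -0.0279, 1.9819)
step 3: x0=(-1.2630, -0.9371, -1.0431) x1=(1.3407, -0.4728, 1.5897) x2=(0.1653, -0.0168, 1.9880)
step 4: x0=(-1.2571, -0.9161, -1.0472) x1=(1.3449, -0.4874, 1.5992) x2=(0.1833, -0.0056, 1.9940)
step 5: x0=(-1.2511, -0.8950, -1.0511) x1=(1.3494, -0.5021, 1.6086) x2=(0.2011, 0.0057, 2.0001)
step 6: x0=(-1.2450, -0.8739, -1.0548) x1=(1.3543, -0.5169, 1.6179) x2=(0.2188, 0.0170, 2.0063)
step 7: x0=(-1.2388, -0.8527, -1.0584) x1=(1.3595, -0.5320, 1.6270) x2=(0.2363, 0.0284, 2.0124)
step 8: x0=(-1.2325, -0.8315, -1.0619) x1=(1.3650, -0.5472, 1.6359) x2=(0.2536, 0.0399, 2.0186)
step 9: x0=(-1.2261, -0.8103, -1.0651) x1=(1.3708, -0.5626, 1.6447) x2=(0.2707, 0.0515, 2.0249)
step 10: x0=(-1.2196, -0.7890, -1.0683) x1=(1.3769, -0.5782, 1.6533) x2=(0.2876, 0.0631, 2.0311)
step 11: x0=(-1.2129, -0.7677, -1.0712) x1=(1.3833, -0.5940, 1.6618) x2=(0.3044, 0.0749, 2.0374)
step 12: x0=(-1.2062, -0.7464, -1.0740) x1=(1.3900, -0.6100, 1.6701) x2=(0.3209, 0.0867, 2.0438)
step 13: x0=(-1.1993, -0.7251, -1.0767) x1=(1.3970, -0.6262, 1.6783) x2=(0.3373, 0.0986, 2.0501)
step 14: x0=(-1.1924, -0.7037, -1.0792) x1=(1.4043, -0.6427, 1.6864) x2=(0.3536, 0.1107, 2.0565)
step 15: x0=(-1.1853, -0.6823, -1.0815) x1=(1.4119, -0.6593, 1.6942) x2=(0.3697, 0.1228, 2.0630)
step 16: x0=(-1.1782, -0.6609, -1.0837) x1=(1.4197, -0.6762, 1.7020) x2=(0.3856, 0.1350, 2.0694)
step 17: x0=(-1.1709, -0.6395, -1.0858) x1=(1.4278, -0.6933, 1.7096) x2=(0.4014, 0.1474, 2.0759)
step 18: x0=(-1.1635, -0.6180, -1.0877) x1=(1.4361, -0.7107, 1.7171) x2=(0.4170, 0.1598, 2.0824)
step 19: x0=(-1.1561, -0.5966, -1.0894) x1=(1.4446, -0.7282, 1.7244) x2=(0.4325, 0.1724, 2.0889)
step 20: x0=(-1.1485, -0.5751, -1.0910) x1=(1.4534, -0.7460, 1.7316) x2=(0.4478, 0.1851, 2.0955)
step 21: x0=(-1.1408, -0.5536, -1.0924) x1=(1.4624, -0.7640, 1.7387) x2=(0.4630, 0.1978, 2.1021)
step 22: x0=(-1.1330, -0.5320, -1.0937) x1=(1.4716, -0.7823, 1.7457) x2=(0.4781, 0.2107, 2.1086)
step 23: x0=(-1.1252, -0.5105, -1.0949) x1=(1.4810, -0.8008, 1.7525) x2=(0.4930, 0.2237, 2.1153)
step 24: x0=(-1.1172, -0.4889, -1.0958) x1=(1.4906, -0.8195, 1.7593) x2=(0.5078, 0.2368, 2.1219)
step 25: x0=(-1.1091, -0.4674, -1.0967) x1=(1.5004, -0.8384, 1.7659) x2=(0.5225, 0.2500, 2.1285)
step 26: x0=(-1.1009, -0.4458, -1.0974) x1=(1.5103, -0.8575, 1.7724) x2=(0.5371, 0.2633, 2.1352)
step 27: x0=(-1.0927, -0.4242, -1.0979) x1=(1.5204, -0.8769, 1.7788) x2=(0.5516, 0.2768, 2.1419)

3.7002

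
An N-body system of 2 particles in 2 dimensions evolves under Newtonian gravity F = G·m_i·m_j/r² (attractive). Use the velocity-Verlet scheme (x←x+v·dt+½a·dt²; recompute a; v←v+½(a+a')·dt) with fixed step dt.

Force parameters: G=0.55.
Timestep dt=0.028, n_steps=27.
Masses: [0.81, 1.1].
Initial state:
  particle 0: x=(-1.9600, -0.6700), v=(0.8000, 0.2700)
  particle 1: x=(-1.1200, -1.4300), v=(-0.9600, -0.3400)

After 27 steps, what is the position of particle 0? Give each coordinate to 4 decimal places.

step 0: x0=(-1.9600, -0.6700) x1=(-1.1200, -1.4300)
step 1: x0=(-1.9375, -0.6626) x1=(-1.1470, -1.4394)
step 2: x0=(-1.9147, -0.6554) x1=(-1.1742, -1.4487)
step 3: x0=(-1.8916, -0.6485) x1=(-1.2016, -1.4577)
step 4: x0=(-1.8682, -0.6420) x1=(-1.2291, -1.4664)
step 5: x0=(-1.8446, -0.6358) x1=(-1.2569, -1.4750)
step 6: x0=(-1.8207, -0.6299) x1=(-1.2849, -1.4832)
step 7: x0=(-1.7966, -0.6245) x1=(-1.3131, -1.4912)
step 8: x0=(-1.7722, -0.6195) x1=(-1.3414, -1.4988)
step 9: x0=(-1.7476, -0.6149) x1=(-1.3699, -1.5062)
step 10: x0=(-1.7228, -0.6108) x1=(-1.3985, -1.5131)
step 11: x0=(-1.6979, -0.6072) x1=(-1.4273, -1.5198)
step 12: x0=(-1.6728, -0.6040) x1=(-1.4561, -1.5260)
step 13: x0=(-1.6475, -0.6014) x1=(-1.4851, -1.5319)
step 14: x0=(-1.6222, -0.5993) x1=(-1.5141, -1.5374)
step 15: x0=(-1.5968, -0.5978) x1=(-1.5432, -1.5425)
step 16: x0=(-1.5714, -0.5968) x1=(-1.5723, -1.5472)
step 17: x0=(-1.5460, -0.5963) x1=(-1.6014, -1.5515)
step 18: x0=(-1.5206, -0.5963) x1=(-1.6305, -1.5554)
step 19: x0=(-1.4953, -0.5968) x1=(-1.6595, -1.5590)
step 20: x0=(-1.4701, -0.5978) x1=(-1.6885, -1.5622)
step 21: x0=(-1.4449, -0.5993) x1=(-1.7174, -1.5651)
step 22: x0=(-1.4199, -0.6012) x1=(-1.7462, -1.5676)
step 23: x0=(-1.3951, -0.6036) x1=(-1.7749, -1.5698)
step 24: x0=(-1.3704, -0.6064) x1=(-1.8034, -1.5717)
step 25: x0=(-1.3459, -0.6095) x1=(-1.8319, -1.5733)
step 26: x0=(-1.3215, -0.6131) x1=(-1.8602, -1.5747)
step 27: x0=(-1.2974, -0.6169) x1=(-1.8883, -1.5758)

(-1.2974, -0.6169)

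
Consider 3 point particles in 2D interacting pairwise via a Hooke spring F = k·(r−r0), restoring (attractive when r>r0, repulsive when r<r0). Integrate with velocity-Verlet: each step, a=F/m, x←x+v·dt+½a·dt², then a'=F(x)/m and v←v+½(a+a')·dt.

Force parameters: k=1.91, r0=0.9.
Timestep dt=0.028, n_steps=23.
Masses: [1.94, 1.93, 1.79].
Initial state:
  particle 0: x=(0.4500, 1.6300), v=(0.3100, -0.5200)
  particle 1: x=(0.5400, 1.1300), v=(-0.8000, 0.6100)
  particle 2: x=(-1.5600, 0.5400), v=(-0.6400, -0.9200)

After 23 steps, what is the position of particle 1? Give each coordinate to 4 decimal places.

step 0: x0=(0.4500, 1.6300) x1=(0.5400, 1.1300) x2=(-1.5600, 0.5400)
step 1: x0=(0.4582, 1.6153) x1=(0.5171, 1.1468) x2=(-1.5769, 0.5147)
step 2: x0=(0.4654, 1.6005) x1=(0.4934, 1.1630) x2=(-1.5917, 0.4902)
step 3: x0=(0.4715, 1.5854) x1=(0.4687, 1.1785) x2=(-1.6045, 0.4666)
step 4: x0=(0.4767, 1.5703) x1=(0.4430, 1.1933) x2=(-1.6151, 0.4440)
step 5: x0=(0.4810, 1.5549) x1=(0.4164, 1.2074) x2=(-1.6236, 0.4223)
step 6: x0=(0.4843, 1.5395) x1=(0.3888, 1.2206) x2=(-1.6301, 0.4016)
step 7: x0=(0.4867, 1.5239) x1=(0.3601, 1.2331) x2=(-1.6344, 0.3819)
step 8: x0=(0.4882, 1.5082) x1=(0.3303, 1.2448) x2=(-1.6367, 0.3632)
step 9: x0=(0.4890, 1.4923) x1=(0.2994, 1.2557) x2=(-1.6368, 0.3456)
step 10: x0=(0.4890, 1.4762) x1=(0.2674, 1.2658) x2=(-1.6350, 0.3290)
step 11: x0=(0.4883, 1.4599) x1=(0.2342, 1.2752) x2=(-1.6311, 0.3134)
step 12: x0=(0.4870, 1.4433) x1=(0.1997, 1.2839) x2=(-1.6252, 0.2989)
step 13: x0=(0.4850, 1.4264) x1=(0.1641, 1.2920) x2=(-1.6173, 0.2855)
step 14: x0=(0.4824, 1.4090) x1=(0.1273, 1.2994) x2=(-1.6075, 0.2731)
step 15: x0=(0.4792, 1.3913) x1=(0.0894, 1.3063) x2=(-1.5958, 0.2618)
step 16: x0=(0.4754, 1.3731) x1=(0.0504, 1.3127) x2=(-1.5822, 0.2515)
step 17: x0=(0.4709, 1.3544) x1=(0.0103, 1.3185) x2=(-1.5669, 0.2424)
step 18: x0=(0.4659, 1.3352) x1=(-0.0307, 1.3239) x2=(-1.5498, 0.2342)
step 19: x0=(0.4602, 1.3155) x1=(-0.0727, 1.3289) x2=(-1.5311, 0.2271)
step 20: x0=(0.4538, 1.2953) x1=(-0.1155, 1.3334) x2=(-1.5107, 0.2210)
step 21: x0=(0.4468, 1.2745) x1=(-0.1591, 1.3375) x2=(-1.4887, 0.2159)
step 22: x0=(0.4392, 1.2533) x1=(-0.2035, 1.3412) x2=(-1.4653, 0.2118)
step 23: x0=(0.4309, 1.2316) x1=(-0.2485, 1.3446) x2=(-1.4404, 0.2086)

(-0.2485, 1.3446)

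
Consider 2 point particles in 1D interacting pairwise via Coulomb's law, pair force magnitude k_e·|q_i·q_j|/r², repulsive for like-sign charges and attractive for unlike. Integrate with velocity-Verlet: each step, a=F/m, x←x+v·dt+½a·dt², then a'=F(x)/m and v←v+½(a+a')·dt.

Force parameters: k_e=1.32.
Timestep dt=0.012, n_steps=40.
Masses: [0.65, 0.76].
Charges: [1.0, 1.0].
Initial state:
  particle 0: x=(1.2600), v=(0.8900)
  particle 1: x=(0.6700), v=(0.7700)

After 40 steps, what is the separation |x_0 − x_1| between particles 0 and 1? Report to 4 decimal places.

step 0: x0=(1.2600) x1=(0.6700)
step 1: x0=(1.2711) x1=(0.6789)
step 2: x0=(1.2830) x1=(0.6870)
step 3: x0=(1.2958) x1=(0.6945)
step 4: x0=(1.3094) x1=(0.7013)
step 5: x0=(1.3237) x1=(0.7074)
step 6: x0=(1.3388) x1=(0.7128)
step 7: x0=(1.3547) x1=(0.7176)
step 8: x0=(1.3713) x1=(0.7218)
step 9: x0=(1.3886) x1=(0.7254)
step 10: x0=(1.4065) x1=(0.7284)
step 11: x0=(1.4251) x1=(0.7309)
step 12: x0=(1.4443) x1=(0.7328)
step 13: x0=(1.4641) x1=(0.7343)
step 14: x0=(1.4844) x1=(0.7353)
step 15: x0=(1.5053) x1=(0.7359)
step 16: x0=(1.5266) x1=(0.7360)
step 17: x0=(1.5484) x1=(0.7357)
step 18: x0=(1.5706) x1=(0.7351)
step 19: x0=(1.5933) x1=(0.7340)
step 20: x0=(1.6164) x1=(0.7327)
step 21: x0=(1.6398) x1=(0.7310)
step 22: x0=(1.6636) x1=(0.7291)
step 23: x0=(1.6877) x1=(0.7268)
step 24: x0=(1.7122) x1=(0.7243)
step 25: x0=(1.7369) x1=(0.7215)
step 26: x0=(1.7619) x1=(0.7184)
step 27: x0=(1.7872) x1=(0.7152)
step 28: x0=(1.8128) x1=(0.7117)
step 29: x0=(1.8386) x1=(0.7080)
step 30: x0=(1.8646) x1=(0.7042)
step 31: x0=(1.8908) x1=(0.7001)
step 32: x0=(1.9173) x1=(0.6959)
step 33: x0=(1.9439) x1=(0.6914)
step 34: x0=(1.9707) x1=(0.6869)
step 35: x0=(1.9977) x1=(0.6822)
step 36: x0=(2.0249) x1=(0.6773)
step 37: x0=(2.0522) x1=(0.6723)
step 38: x0=(2.0797) x1=(0.6672)
step 39: x0=(2.1073) x1=(0.6619)
step 40: x0=(2.1351) x1=(0.6565)

1.4786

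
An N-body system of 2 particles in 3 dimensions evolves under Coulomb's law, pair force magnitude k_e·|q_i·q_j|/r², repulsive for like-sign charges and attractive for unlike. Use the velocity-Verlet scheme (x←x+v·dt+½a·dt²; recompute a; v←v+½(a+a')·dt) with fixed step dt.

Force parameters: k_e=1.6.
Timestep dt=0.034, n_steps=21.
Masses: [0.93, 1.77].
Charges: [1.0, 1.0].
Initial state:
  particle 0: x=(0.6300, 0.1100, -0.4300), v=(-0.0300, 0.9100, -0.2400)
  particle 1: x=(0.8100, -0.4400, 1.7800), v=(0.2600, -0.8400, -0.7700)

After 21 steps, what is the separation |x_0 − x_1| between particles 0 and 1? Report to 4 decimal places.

2.7100

step 0: x0=(0.6300, 0.1100, -0.4300) x1=(0.8100, -0.4400, 1.7800)
step 1: x0=(0.6290, 0.1410, -0.4383) x1=(0.8188, -0.4686, 1.7539)
step 2: x0=(0.6279, 0.1721, -0.4471) x1=(0.8277, -0.4972, 1.7280)
step 3: x0=(0.6268, 0.2033, -0.4561) x1=(0.8366, -0.5259, 1.7023)
step 4: x0=(0.6257, 0.2346, -0.4656) x1=(0.8455, -0.5547, 1.6768)
step 5: x0=(0.6245, 0.2660, -0.4753) x1=(0.8544, -0.5835, 1.6515)
step 6: x0=(0.6233, 0.2976, -0.4855) x1=(0.8634, -0.6124, 1.6263)
step 7: x0=(0.6220, 0.3294, -0.4959) x1=(0.8723, -0.6414, 1.6014)
step 8: x0=(0.6207, 0.3613, -0.5068) x1=(0.8813, -0.6704, 1.5766)
step 9: x0=(0.6194, 0.3933, -0.5179) x1=(0.8903, -0.6996, 1.5520)
step 10: x0=(0.6181, 0.4255, -0.5293) x1=(0.8993, -0.7288, 1.5275)
step 11: x0=(0.6166, 0.4579, -0.5411) x1=(0.9084, -0.7581, 1.5032)
step 12: x0=(0.6152, 0.4905, -0.5531) x1=(0.9174, -0.7875, 1.4791)
step 13: x0=(0.6137, 0.5232, -0.5654) x1=(0.9265, -0.8171, 1.4551)
step 14: x0=(0.6122, 0.5561, -0.5780) x1=(0.9356, -0.8467, 1.4312)
step 15: x0=(0.6106, 0.5892, -0.5909) x1=(0.9448, -0.8764, 1.4075)
step 16: x0=(0.6090, 0.6225, -0.6040) x1=(0.9539, -0.9062, 1.3840)
step 17: x0=(0.6073, 0.6560, -0.6174) x1=(0.9631, -0.9361, 1.3605)
step 18: x0=(0.6056, 0.6897, -0.6310) x1=(0.9723, -0.9660, 1.3372)
step 19: x0=(0.6038, 0.7236, -0.6448) x1=(0.9815, -0.9961, 1.3140)
step 20: x0=(0.6020, 0.7576, -0.6589) x1=(0.9908, -1.0263, 1.2909)
step 21: x0=(0.6002, 0.7918, -0.6731) x1=(1.0000, -1.0566, 1.2679)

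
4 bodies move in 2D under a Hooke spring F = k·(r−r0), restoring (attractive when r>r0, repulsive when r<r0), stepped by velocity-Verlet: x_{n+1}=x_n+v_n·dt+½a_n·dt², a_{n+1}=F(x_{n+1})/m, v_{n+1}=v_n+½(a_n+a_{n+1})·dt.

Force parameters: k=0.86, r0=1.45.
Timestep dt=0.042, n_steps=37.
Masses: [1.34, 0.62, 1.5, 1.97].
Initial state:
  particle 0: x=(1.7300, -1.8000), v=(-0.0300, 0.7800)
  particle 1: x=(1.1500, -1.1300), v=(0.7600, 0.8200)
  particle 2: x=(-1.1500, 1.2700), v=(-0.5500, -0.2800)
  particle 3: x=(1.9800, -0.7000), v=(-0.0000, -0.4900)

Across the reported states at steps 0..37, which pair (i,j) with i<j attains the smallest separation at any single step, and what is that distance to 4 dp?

pair (0,3), distance 0.5116

step 0: x0=(1.7300, -1.8000) x1=(1.1500, -1.1300) x2=(-1.1500, 1.2700) x3=(1.9800, -0.7000)
step 1: x0=(1.7278, -1.7665) x1=(1.1793, -1.0937) x2=(-1.1705, 1.2559) x3=(1.9795, -0.7199)
step 2: x0=(1.7239, -1.7317) x1=(1.2032, -1.0536) x2=(-1.1859, 1.2373) x3=(1.9779, -0.7384)
step 3: x0=(1.7180, -1.6957) x1=(1.2216, -1.0098) x2=(-1.1960, 1.2142) x3=(1.9754, -0.7555)
step 4: x0=(1.7103, -1.6587) x1=(1.2343, -0.9622) x2=(-1.2008, 1.1867) x3=(1.9720, -0.7712)
step 5: x0=(1.7007, -1.6207) x1=(1.2412, -0.9110) x2=(-1.2005, 1.1550) x3=(1.9677, -0.7854)
step 6: x0=(1.6891, -1.5819) x1=(1.2423, -0.8560) x2=(-1.1949, 1.1191) x3=(1.9626, -0.7981)
step 7: x0=(1.6756, -1.5424) x1=(1.2377, -0.7973) x2=(-1.1843, 1.0792) x3=(1.9567, -0.8095)
step 8: x0=(1.6602, -1.5023) x1=(1.2274, -0.7350) x2=(-1.1686, 1.0355) x3=(1.9501, -0.8196)
step 9: x0=(1.6427, -1.4618) x1=(1.2117, -0.6690) x2=(-1.1480, 0.9882) x3=(1.9428, -0.8283)
step 10: x0=(1.6233, -1.4208) x1=(1.1908, -0.5994) x2=(-1.1227, 0.9375) x3=(1.9349, -0.8358)
step 11: x0=(1.6019, -1.3796) x1=(1.1651, -0.5264) x2=(-1.0927, 0.8835) x3=(1.9264, -0.8421)
step 12: x0=(1.5784, -1.3382) x1=(1.1348, -0.4502) x2=(-1.0584, 0.8265) x3=(1.9173, -0.8473)
step 13: x0=(1.5530, -1.2966) x1=(1.1005, -0.3711) x2=(-1.0198, 0.7667) x3=(1.9076, -0.8514)
step 14: x0=(1.5254, -1.2549) x1=(1.0627, -0.2892) x2=(-0.9772, 0.7044) x3=(1.8975, -0.8545)
step 15: x0=(1.4958, -1.2131) x1=(1.0217, -0.2050) x2=(-0.9309, 0.6398) x3=(1.8868, -0.8566)
step 16: x0=(1.4642, -1.1713) x1=(0.9781, -0.1189) x2=(-0.8811, 0.5730) x3=(1.8757, -0.8577)
step 17: x0=(1.4305, -1.1294) x1=(0.9325, -0.0313) x2=(-0.8281, 0.5044) x3=(1.8642, -0.8580)
step 18: x0=(1.3949, -1.0875) x1=(0.8854, 0.0575) x2=(-0.7722, 0.4342) x3=(1.8524, -0.8575)
step 19: x0=(1.3572, -1.0454) x1=(0.8372, 0.1471) x2=(-0.7138, 0.3626) x3=(1.8403, -0.8561)
step 20: x0=(1.3177, -1.0032) x1=(0.7886, 0.2372) x2=(-0.6531, 0.2898) x3=(1.8279, -0.8541)
step 21: x0=(1.2763, -0.9609) x1=(0.7399, 0.3273) x2=(-0.5905, 0.2159) x3=(1.8152, -0.8514)
step 22: x0=(1.2332, -0.9184) x1=(0.6918, 0.4173) x2=(-0.5262, 0.1411) x3=(1.8024, -0.8482)
step 23: x0=(1.1886, -0.8756) x1=(0.6445, 0.5070) x2=(-0.4606, 0.0656) x3=(1.7893, -0.8444)
step 24: x0=(1.1425, -0.8326) x1=(0.5983, 0.5963) x2=(-0.3940, -0.0107) x3=(1.7760, -0.8401)
step 25: x0=(1.0952, -0.7893) x1=(0.5534, 0.6850) x2=(-0.3265, -0.0876) x3=(1.7625, -0.8353)
step 26: x0=(1.0469, -0.7458) x1=(0.5099, 0.7729) x2=(-0.2583, -0.1649) x3=(1.7488, -0.8301)
step 27: x0=(0.9976, -0.7021) x1=(0.4677, 0.8598) x2=(-0.1897, -0.2427) x3=(1.7349, -0.8244)
step 28: x0=(0.9477, -0.6580) x1=(0.4269, 0.9453) x2=(-0.1208, -0.3207) x3=(1.7208, -0.8183)
step 29: x0=(0.8974, -0.6137) x1=(0.3874, 1.0290) x2=(-0.0519, -0.3988) x3=(1.7066, -0.8117)
step 30: x0=(0.8468, -0.5690) x1=(0.3492, 1.1103) x2=(0.0170, -0.4768) x3=(1.6922, -0.8047)
step 31: x0=(0.7961, -0.5239) x1=(0.3124, 1.1886) x2=(0.0856, -0.5547) x3=(1.6776, -0.7972)
step 32: x0=(0.7457, -0.4782) x1=(0.2771, 1.2636) x2=(0.1536, -0.6322) x3=(1.6629, -0.7892)
step 33: x0=(0.6955, -0.4317) x1=(0.2433, 1.3345) x2=(0.2209, -0.7096) x3=(1.6480, -0.7806)
step 34: x0=(0.6456, -0.3842) x1=(0.2112, 1.4009) x2=(0.2874, -0.7868) x3=(1.6330, -0.7715)
step 35: x0=(0.5959, -0.3352) x1=(0.1809, 1.4621) x2=(0.3531, -0.8640) x3=(1.6179, -0.7617)
step 36: x0=(0.5462, -0.2848) x1=(0.1526, 1.5179) x2=(0.4183, -0.9410) x3=(1.6026, -0.7513)
step 37: x0=(0.4962, -0.2330) x1=(0.1264, 1.5676) x2=(0.4829, -1.0179) x3=(1.5873, -0.7401)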